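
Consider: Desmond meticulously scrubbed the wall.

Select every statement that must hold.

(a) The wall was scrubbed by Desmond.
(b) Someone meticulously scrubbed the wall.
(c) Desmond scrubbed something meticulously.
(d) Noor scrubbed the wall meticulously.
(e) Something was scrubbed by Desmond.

(a), (b), (c), (e)

(a) Entailed — every conjunct here is already in the original scrubbing event.
(b) Entailed — this follows by dropping conjuncts from the scrubbing event's description.
(c) Entailed — generalizing the patient leaves a sub-description the original still satisfies.
(d) Not entailed — the passage has Desmond scrubbing the wall, not Noor.
(e) Entailed — this follows by dropping conjuncts from the scrubbing event's description.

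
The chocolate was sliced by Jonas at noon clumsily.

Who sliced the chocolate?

Jonas

'Jonas' marks the agent of the slicing event.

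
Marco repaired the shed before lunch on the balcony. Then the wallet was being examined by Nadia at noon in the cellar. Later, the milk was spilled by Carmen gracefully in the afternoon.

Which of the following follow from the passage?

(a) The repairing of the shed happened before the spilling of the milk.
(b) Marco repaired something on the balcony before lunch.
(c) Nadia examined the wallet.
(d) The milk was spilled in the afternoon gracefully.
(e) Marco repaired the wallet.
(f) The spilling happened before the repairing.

(a), (b), (c), (d)

(a) Entailed — the narrative places the repairing before the spilling.
(b) Entailed — the original entails any weakening of itself; this just generalizes the patient.
(c) Entailed — 'examine' is an activity; 'was examining' entails that some examining happened, so 'examined' holds.
(d) Entailed — this follows by dropping conjuncts from the spilling event's description.
(e) Not entailed — Marco repaired the shed, not the wallet; the wallet belongs to the examining event.
(f) Not entailed — the narrative places the repairing before the spilling, not after.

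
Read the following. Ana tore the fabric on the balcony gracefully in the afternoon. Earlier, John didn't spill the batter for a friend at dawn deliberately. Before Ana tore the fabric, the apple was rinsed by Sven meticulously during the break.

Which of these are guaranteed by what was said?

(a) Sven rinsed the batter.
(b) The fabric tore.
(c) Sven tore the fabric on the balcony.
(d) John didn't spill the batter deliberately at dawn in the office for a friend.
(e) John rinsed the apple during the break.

(b), (d)

(a) Not entailed — Sven rinsed the apple, not the batter; the batter belongs to the spilling event.
(b) Entailed — 'Ana tore the fabric' is causative; it entails the inchoative 'the fabric tore'.
(c) Not entailed — the passage has Ana tearing the fabric, not Sven.
(d) Entailed — under negation, adding a further restriction is entailed: if no such spilling event occurred, none occurred in the office either.
(e) Not entailed — the passage has Sven rinsing the apple, not John.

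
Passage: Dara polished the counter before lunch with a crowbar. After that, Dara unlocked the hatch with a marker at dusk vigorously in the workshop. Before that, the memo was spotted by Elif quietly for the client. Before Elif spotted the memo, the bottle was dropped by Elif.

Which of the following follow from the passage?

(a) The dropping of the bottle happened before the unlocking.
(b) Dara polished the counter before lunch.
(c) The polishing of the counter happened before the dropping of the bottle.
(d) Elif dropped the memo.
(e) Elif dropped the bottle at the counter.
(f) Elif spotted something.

(a) Entailed — the narrative places the dropping before the unlocking.
(b) Entailed — dropping 'with a crowbar' leaves a sub-description the original still satisfies.
(c) Not entailed — the narrative doesn't order the polishing relative to the dropping.
(d) Not entailed — Elif dropped the bottle, not the memo; the memo belongs to the spotting event.
(e) Not entailed — 'at the counter' adds information not in the original event.
(f) Entailed — the original entails any weakening of itself; this just drops 'for the client', 'quietly' and generalizes the patient.

(a), (b), (f)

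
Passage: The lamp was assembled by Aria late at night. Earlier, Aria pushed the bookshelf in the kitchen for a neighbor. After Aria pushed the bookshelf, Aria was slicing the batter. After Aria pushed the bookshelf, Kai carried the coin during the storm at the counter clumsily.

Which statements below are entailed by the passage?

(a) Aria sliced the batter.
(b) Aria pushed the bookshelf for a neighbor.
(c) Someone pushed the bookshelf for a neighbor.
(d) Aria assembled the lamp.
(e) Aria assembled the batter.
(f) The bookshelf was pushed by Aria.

(a) Not entailed — 'was slicing' is progressive on an accomplishment; it does not entail the completed 'sliced'.
(b) Entailed — dropping 'in the kitchen' leaves a sub-description the original still satisfies.
(c) Entailed — the original entails any weakening of itself; this just drops 'in the kitchen' and generalizes the agent.
(d) Entailed — every conjunct here is already in the original assembling event.
(e) Not entailed — Aria assembled the lamp, not the batter; the batter belongs to the slicing event.
(f) Entailed — dropping 'for a neighbor', 'in the kitchen' leaves a sub-description the original still satisfies.

(b), (c), (d), (f)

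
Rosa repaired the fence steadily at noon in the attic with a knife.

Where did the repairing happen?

in the attic

'in the attic' marks the location of the repairing event.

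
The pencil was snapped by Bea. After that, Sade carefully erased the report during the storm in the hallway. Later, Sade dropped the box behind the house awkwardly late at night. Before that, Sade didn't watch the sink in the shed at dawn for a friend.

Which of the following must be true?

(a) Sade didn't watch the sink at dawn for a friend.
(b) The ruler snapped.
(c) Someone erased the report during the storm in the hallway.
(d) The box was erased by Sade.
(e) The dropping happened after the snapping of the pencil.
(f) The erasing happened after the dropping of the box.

(a) Not entailed — dropping 'in the shed' under negation is not valid — the original leaves open that Sade watched the sink some other way.
(b) Not entailed — the pencil is what snapped, not the ruler.
(c) Entailed — the original entails any weakening of itself; this just drops 'carefully' and generalizes the agent.
(d) Not entailed — Sade erased the report, not the box; the box belongs to the dropping event.
(e) Entailed — the narrative places the snapping before the dropping.
(f) Not entailed — the narrative places the erasing before the dropping, not after.

(c), (e)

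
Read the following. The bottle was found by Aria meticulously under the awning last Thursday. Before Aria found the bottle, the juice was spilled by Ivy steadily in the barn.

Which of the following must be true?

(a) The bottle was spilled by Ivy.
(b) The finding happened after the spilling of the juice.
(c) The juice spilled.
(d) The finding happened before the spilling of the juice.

(b), (c)

(a) Not entailed — Ivy spilled the juice, not the bottle; the bottle belongs to the finding event.
(b) Entailed — the narrative places the spilling before the finding.
(c) Entailed — 'Ivy spilled the juice' is causative; it entails the inchoative 'the juice spilled'.
(d) Not entailed — the narrative places the spilling before the finding, not after.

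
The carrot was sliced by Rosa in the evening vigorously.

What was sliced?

the carrot

'the carrot' marks the patient of the slicing event.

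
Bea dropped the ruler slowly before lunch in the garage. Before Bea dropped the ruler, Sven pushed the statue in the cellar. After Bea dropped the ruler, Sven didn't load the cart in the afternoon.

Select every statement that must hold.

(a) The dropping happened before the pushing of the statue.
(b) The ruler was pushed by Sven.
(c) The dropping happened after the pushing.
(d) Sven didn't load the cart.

(c)

(a) Not entailed — the narrative places the pushing before the dropping, not after.
(b) Not entailed — Sven pushed the statue, not the ruler; the ruler belongs to the dropping event.
(c) Entailed — the narrative places the pushing before the dropping.
(d) Not entailed — dropping 'in the afternoon' under negation is not valid — the original leaves open that Sven loaded the cart some other way.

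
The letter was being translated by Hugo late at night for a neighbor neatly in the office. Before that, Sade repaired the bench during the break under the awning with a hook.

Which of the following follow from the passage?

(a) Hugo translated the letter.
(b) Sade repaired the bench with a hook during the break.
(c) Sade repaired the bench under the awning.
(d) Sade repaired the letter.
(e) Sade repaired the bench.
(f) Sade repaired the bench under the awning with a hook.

(b), (c), (e), (f)

(a) Not entailed — 'was translating' is progressive on an accomplishment; it does not entail the completed 'translated'.
(b) Entailed — the original entails any weakening of itself; this just drops 'under the awning'.
(c) Entailed — dropping 'during the break', 'with a hook' leaves a sub-description the original still satisfies.
(d) Not entailed — Sade repaired the bench, not the letter; the letter belongs to the translating event.
(e) Entailed — every conjunct here is already in the original repairing event.
(f) Entailed — dropping 'during the break' leaves a sub-description the original still satisfies.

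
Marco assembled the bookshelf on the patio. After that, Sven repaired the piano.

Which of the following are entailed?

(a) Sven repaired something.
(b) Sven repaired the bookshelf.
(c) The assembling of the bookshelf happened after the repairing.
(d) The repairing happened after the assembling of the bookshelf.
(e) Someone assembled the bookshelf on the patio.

(a) Entailed — every conjunct here is already in the original repairing event.
(b) Not entailed — Sven repaired the piano, not the bookshelf; the bookshelf belongs to the assembling event.
(c) Not entailed — the narrative places the assembling before the repairing, not after.
(d) Entailed — the narrative places the assembling before the repairing.
(e) Entailed — generalizing the agent leaves a sub-description the original still satisfies.

(a), (d), (e)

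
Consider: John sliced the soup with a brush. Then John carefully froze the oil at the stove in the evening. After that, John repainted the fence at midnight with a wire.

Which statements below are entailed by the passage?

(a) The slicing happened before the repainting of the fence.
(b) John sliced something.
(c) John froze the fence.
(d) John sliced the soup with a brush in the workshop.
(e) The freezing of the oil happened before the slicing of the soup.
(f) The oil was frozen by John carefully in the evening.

(a) Entailed — the narrative places the slicing before the repainting.
(b) Entailed — every conjunct here is already in the original slicing event.
(c) Not entailed — John froze the oil, not the fence; the fence belongs to the repainting event.
(d) Not entailed — 'in the workshop' adds information not in the original event.
(e) Not entailed — the narrative places the slicing before the freezing, not after.
(f) Entailed — every conjunct here is already in the original freezing event.

(a), (b), (f)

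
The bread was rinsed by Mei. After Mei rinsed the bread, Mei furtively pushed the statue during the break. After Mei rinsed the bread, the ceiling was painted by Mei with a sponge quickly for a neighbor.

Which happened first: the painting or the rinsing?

The connectives place the rinsing before the painting.

the rinsing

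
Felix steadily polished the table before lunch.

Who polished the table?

Felix

'Felix' marks the agent of the polishing event.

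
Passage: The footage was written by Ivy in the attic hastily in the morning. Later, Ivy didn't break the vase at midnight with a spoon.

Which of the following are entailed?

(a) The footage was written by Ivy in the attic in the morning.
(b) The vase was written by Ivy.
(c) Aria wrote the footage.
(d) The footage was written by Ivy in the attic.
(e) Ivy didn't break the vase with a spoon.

(a) Entailed — the original entails any weakening of itself; this just drops 'hastily'.
(b) Not entailed — Ivy wrote the footage, not the vase; the vase belongs to the breaking event.
(c) Not entailed — the passage has Ivy writing the footage, not Aria.
(d) Entailed — the original entails any weakening of itself; this just drops 'hastily', 'in the morning'.
(e) Not entailed — dropping 'at midnight' under negation is not valid — the original leaves open that Ivy broke the vase some other way.

(a), (d)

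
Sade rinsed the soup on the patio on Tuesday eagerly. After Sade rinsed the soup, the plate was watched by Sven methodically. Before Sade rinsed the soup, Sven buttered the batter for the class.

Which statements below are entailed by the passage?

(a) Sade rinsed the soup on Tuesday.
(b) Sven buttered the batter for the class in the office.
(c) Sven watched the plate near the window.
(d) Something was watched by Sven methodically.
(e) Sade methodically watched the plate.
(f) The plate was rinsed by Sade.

(a), (d)

(a) Entailed — dropping 'on the patio', 'eagerly' leaves a sub-description the original still satisfies.
(b) Not entailed — 'in the office' adds information not in the original event.
(c) Not entailed — 'near the window' adds information not in the original event.
(d) Entailed — every conjunct here is already in the original watching event.
(e) Not entailed — the passage has Sven watching the plate, not Sade.
(f) Not entailed — Sade rinsed the soup, not the plate; the plate belongs to the watching event.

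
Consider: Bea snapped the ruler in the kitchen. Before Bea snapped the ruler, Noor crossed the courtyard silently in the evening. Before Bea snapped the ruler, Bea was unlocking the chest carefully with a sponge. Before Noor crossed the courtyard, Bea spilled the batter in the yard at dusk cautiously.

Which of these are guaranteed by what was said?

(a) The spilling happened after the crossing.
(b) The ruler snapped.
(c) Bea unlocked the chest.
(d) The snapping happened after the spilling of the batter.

(a) Not entailed — the narrative places the spilling before the crossing, not after.
(b) Entailed — 'Bea snapped the ruler' is causative; it entails the inchoative 'the ruler snapped'.
(c) Not entailed — 'was unlocking' is progressive on an accomplishment; it does not entail the completed 'unlocked'.
(d) Entailed — the narrative places the spilling before the snapping.

(b), (d)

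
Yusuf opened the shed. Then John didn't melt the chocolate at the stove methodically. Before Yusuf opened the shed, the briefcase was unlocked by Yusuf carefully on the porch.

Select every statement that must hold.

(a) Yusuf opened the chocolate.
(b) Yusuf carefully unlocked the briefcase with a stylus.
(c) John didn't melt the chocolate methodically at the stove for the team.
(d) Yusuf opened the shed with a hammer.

(a) Not entailed — Yusuf opened the shed, not the chocolate; the chocolate belongs to the melting event.
(b) Not entailed — 'with a stylus' adds information not in the original event.
(c) Entailed — under negation, adding a further restriction is entailed: if no such melting event occurred, none occurred for the team either.
(d) Not entailed — 'with a hammer' adds information not in the original event.

(c)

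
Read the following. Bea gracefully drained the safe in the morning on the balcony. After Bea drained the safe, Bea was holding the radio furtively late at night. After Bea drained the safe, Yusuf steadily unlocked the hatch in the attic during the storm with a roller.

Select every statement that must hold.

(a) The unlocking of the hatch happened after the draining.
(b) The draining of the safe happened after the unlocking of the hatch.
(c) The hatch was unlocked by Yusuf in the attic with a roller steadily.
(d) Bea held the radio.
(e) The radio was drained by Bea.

(a) Entailed — the narrative places the draining before the unlocking.
(b) Not entailed — the narrative places the draining before the unlocking, not after.
(c) Entailed — every conjunct here is already in the original unlocking event.
(d) Entailed — 'hold' is an activity; 'was holding' entails that some holding happened, so 'held' holds.
(e) Not entailed — Bea drained the safe, not the radio; the radio belongs to the holding event.

(a), (c), (d)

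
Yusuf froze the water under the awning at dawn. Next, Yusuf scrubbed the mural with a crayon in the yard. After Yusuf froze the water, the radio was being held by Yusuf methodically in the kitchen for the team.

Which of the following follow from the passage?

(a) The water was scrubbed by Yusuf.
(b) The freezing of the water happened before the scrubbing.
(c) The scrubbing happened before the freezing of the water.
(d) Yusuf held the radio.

(b), (d)

(a) Not entailed — Yusuf scrubbed the mural, not the water; the water belongs to the freezing event.
(b) Entailed — the narrative places the freezing before the scrubbing.
(c) Not entailed — the narrative places the freezing before the scrubbing, not after.
(d) Entailed — 'hold' is an activity; 'was holding' entails that some holding happened, so 'held' holds.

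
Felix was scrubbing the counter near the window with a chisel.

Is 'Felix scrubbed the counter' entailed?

yes

'scrub' is atelic; if Felix was scrubbing the counter, then Felix scrubbed the counter (for some time).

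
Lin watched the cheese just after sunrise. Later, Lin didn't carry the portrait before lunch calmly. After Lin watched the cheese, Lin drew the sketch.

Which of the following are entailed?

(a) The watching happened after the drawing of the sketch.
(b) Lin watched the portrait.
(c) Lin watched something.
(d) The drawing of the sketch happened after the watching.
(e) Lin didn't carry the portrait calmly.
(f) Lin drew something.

(a) Not entailed — the narrative places the watching before the drawing, not after.
(b) Not entailed — Lin watched the cheese, not the portrait; the portrait belongs to the carrying event.
(c) Entailed — this follows by dropping conjuncts from the watching event's description.
(d) Entailed — the narrative places the watching before the drawing.
(e) Not entailed — dropping 'before lunch' under negation is not valid — the original leaves open that Lin carried the portrait some other way.
(f) Entailed — generalizing the patient leaves a sub-description the original still satisfies.

(c), (d), (f)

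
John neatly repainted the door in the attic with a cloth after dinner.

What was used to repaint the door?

a cloth

'with a cloth' marks the instrument of the repainting event.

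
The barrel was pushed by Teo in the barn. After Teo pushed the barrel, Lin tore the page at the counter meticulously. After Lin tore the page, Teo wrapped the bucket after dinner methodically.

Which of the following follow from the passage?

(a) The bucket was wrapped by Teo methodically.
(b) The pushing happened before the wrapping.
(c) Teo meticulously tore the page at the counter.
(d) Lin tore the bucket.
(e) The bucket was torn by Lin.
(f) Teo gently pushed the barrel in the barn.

(a) Entailed — dropping 'after dinner' leaves a sub-description the original still satisfies.
(b) Entailed — the narrative places the pushing before the wrapping.
(c) Not entailed — the passage has Lin tearing the page, not Teo.
(d) Not entailed — Lin tore the page, not the bucket; the bucket belongs to the wrapping event.
(e) Not entailed — Lin tore the page, not the bucket; the bucket belongs to the wrapping event.
(f) Not entailed — 'gently' adds information not in the original event.

(a), (b)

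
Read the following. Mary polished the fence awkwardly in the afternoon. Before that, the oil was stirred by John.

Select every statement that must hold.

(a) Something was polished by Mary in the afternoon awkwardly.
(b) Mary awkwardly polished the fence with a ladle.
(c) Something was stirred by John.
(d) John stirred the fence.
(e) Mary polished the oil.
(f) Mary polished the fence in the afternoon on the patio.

(a) Entailed — the original entails any weakening of itself; this just generalizes the patient.
(b) Not entailed — 'with a ladle' adds information not in the original event.
(c) Entailed — the original entails any weakening of itself; this just generalizes the patient.
(d) Not entailed — John stirred the oil, not the fence; the fence belongs to the polishing event.
(e) Not entailed — Mary polished the fence, not the oil; the oil belongs to the stirring event.
(f) Not entailed — 'on the patio' adds information not in the original event.

(a), (c)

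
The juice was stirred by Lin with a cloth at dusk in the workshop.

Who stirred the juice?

'Lin' marks the agent of the stirring event.

Lin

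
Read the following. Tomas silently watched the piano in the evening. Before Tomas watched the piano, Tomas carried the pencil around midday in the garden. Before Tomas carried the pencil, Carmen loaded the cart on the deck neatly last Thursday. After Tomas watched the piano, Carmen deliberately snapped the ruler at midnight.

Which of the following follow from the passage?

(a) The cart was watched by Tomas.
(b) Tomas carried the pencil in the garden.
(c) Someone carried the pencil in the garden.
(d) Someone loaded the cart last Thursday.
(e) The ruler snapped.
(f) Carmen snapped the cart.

(a) Not entailed — Tomas watched the piano, not the cart; the cart belongs to the loading event.
(b) Entailed — dropping 'around midday' leaves a sub-description the original still satisfies.
(c) Entailed — every conjunct here is already in the original carrying event.
(d) Entailed — this follows by dropping conjuncts from the loading event's description.
(e) Entailed — 'Carmen snapped the ruler' is causative; it entails the inchoative 'the ruler snapped'.
(f) Not entailed — Carmen snapped the ruler, not the cart; the cart belongs to the loading event.

(b), (c), (d), (e)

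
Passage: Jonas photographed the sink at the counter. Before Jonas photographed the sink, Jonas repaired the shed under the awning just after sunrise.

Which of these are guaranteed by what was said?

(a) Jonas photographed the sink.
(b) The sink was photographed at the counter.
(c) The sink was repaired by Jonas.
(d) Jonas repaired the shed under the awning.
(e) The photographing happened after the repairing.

(a) Entailed — this follows by dropping conjuncts from the photographing event's description.
(b) Entailed — generalizing the agent leaves a sub-description the original still satisfies.
(c) Not entailed — Jonas repaired the shed, not the sink; the sink belongs to the photographing event.
(d) Entailed — the original entails any weakening of itself; this just drops 'just after sunrise'.
(e) Entailed — the narrative places the repairing before the photographing.

(a), (b), (d), (e)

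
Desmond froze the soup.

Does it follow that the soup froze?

'Desmond froze the soup' is the causative; it entails the inchoative 'the soup froze'.

yes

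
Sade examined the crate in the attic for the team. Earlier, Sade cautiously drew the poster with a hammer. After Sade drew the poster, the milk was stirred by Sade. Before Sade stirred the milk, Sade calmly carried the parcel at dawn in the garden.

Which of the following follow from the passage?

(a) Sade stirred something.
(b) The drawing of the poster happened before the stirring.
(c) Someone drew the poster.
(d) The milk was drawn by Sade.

(a), (b), (c)

(a) Entailed — this follows by dropping conjuncts from the stirring event's description.
(b) Entailed — the narrative places the drawing before the stirring.
(c) Entailed — dropping 'with a hammer', 'cautiously' and generalizing the agent leaves a sub-description the original still satisfies.
(d) Not entailed — Sade drew the poster, not the milk; the milk belongs to the stirring event.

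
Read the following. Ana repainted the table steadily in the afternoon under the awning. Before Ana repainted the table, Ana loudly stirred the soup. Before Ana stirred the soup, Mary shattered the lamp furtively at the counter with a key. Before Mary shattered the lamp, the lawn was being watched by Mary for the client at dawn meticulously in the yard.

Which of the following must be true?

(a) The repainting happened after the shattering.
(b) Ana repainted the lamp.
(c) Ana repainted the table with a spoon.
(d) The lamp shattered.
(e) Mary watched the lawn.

(a) Entailed — the narrative places the shattering before the repainting.
(b) Not entailed — Ana repainted the table, not the lamp; the lamp belongs to the shattering event.
(c) Not entailed — 'with a spoon' adds information not in the original event.
(d) Entailed — 'Mary shattered the lamp' is causative; it entails the inchoative 'the lamp shattered'.
(e) Entailed — 'watch' is an activity; 'was watching' entails that some watching happened, so 'watched' holds.

(a), (d), (e)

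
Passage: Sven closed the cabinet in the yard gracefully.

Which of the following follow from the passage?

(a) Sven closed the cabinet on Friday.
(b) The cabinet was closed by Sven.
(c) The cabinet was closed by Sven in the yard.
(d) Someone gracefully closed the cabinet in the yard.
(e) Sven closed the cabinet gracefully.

(a) Not entailed — 'on Friday' adds information not in the original event.
(b) Entailed — dropping 'gracefully', 'in the yard' leaves a sub-description the original still satisfies.
(c) Entailed — this follows by dropping conjuncts from the closing event's description.
(d) Entailed — every conjunct here is already in the original closing event.
(e) Entailed — dropping 'in the yard' leaves a sub-description the original still satisfies.

(b), (c), (d), (e)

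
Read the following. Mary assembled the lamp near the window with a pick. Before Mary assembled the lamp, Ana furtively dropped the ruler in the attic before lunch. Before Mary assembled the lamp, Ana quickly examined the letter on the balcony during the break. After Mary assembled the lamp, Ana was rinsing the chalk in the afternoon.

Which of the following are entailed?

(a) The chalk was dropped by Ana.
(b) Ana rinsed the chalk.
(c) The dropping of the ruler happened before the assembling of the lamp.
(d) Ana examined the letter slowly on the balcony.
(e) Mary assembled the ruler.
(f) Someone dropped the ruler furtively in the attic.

(b), (c), (f)

(a) Not entailed — Ana dropped the ruler, not the chalk; the chalk belongs to the rinsing event.
(b) Entailed — 'rinse' is an activity; 'was rinsing' entails that some rinsing happened, so 'rinsed' holds.
(c) Entailed — the narrative places the dropping before the assembling.
(d) Not entailed — 'slowly' adds a manner not in (and inconsistent with) the original.
(e) Not entailed — Mary assembled the lamp, not the ruler; the ruler belongs to the dropping event.
(f) Entailed — the original entails any weakening of itself; this just drops 'before lunch' and generalizes the agent.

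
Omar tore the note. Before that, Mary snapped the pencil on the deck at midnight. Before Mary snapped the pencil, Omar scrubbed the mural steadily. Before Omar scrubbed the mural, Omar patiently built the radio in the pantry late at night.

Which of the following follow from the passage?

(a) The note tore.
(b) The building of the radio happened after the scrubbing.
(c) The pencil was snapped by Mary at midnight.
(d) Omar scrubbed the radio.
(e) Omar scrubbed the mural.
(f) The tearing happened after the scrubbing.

(a) Entailed — 'Omar tore the note' is causative; it entails the inchoative 'the note tore'.
(b) Not entailed — the narrative places the building before the scrubbing, not after.
(c) Entailed — this follows by dropping conjuncts from the snapping event's description.
(d) Not entailed — Omar scrubbed the mural, not the radio; the radio belongs to the building event.
(e) Entailed — dropping 'steadily' leaves a sub-description the original still satisfies.
(f) Entailed — the narrative places the scrubbing before the tearing.

(a), (c), (e), (f)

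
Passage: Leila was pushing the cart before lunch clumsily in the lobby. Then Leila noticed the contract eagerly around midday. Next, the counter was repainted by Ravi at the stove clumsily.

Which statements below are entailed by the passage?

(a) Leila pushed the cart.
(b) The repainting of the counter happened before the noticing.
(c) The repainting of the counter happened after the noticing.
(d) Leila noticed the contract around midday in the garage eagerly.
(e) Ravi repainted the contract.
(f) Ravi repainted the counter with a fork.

(a), (c)

(a) Entailed — 'push' is an activity; 'was pushing' entails that some pushing happened, so 'pushed' holds.
(b) Not entailed — the narrative places the noticing before the repainting, not after.
(c) Entailed — the narrative places the noticing before the repainting.
(d) Not entailed — 'in the garage' adds information not in the original event.
(e) Not entailed — Ravi repainted the counter, not the contract; the contract belongs to the noticing event.
(f) Not entailed — 'with a fork' adds information not in the original event.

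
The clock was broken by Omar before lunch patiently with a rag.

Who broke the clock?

'Omar' marks the agent of the breaking event.

Omar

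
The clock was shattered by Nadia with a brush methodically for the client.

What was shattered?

'the clock' marks the patient of the shattering event.

the clock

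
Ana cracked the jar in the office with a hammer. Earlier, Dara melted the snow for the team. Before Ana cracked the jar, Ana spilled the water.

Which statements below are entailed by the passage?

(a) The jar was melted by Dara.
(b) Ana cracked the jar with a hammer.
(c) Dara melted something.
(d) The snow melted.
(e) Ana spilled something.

(a) Not entailed — Dara melted the snow, not the jar; the jar belongs to the cracking event.
(b) Entailed — dropping 'in the office' leaves a sub-description the original still satisfies.
(c) Entailed — this follows by dropping conjuncts from the melting event's description.
(d) Entailed — 'Dara melted the snow' is causative; it entails the inchoative 'the snow melted'.
(e) Entailed — generalizing the patient leaves a sub-description the original still satisfies.

(b), (c), (d), (e)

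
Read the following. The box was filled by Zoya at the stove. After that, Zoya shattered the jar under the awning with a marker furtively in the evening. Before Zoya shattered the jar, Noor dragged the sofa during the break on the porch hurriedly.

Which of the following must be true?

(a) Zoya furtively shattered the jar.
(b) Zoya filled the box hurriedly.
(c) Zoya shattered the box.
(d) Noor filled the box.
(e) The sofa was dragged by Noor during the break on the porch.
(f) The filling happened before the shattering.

(a), (e), (f)

(a) Entailed — every conjunct here is already in the original shattering event.
(b) Not entailed — 'hurriedly' adds information not in the original event.
(c) Not entailed — Zoya shattered the jar, not the box; the box belongs to the filling event.
(d) Not entailed — the passage has Zoya filling the box, not Noor.
(e) Entailed — every conjunct here is already in the original dragging event.
(f) Entailed — the narrative places the filling before the shattering.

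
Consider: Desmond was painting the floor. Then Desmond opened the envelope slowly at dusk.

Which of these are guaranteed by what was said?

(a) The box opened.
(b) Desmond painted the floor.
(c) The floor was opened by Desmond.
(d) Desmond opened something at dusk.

(d)

(a) Not entailed — the envelope is what opened, not the box.
(b) Not entailed — 'was painting' is progressive on an accomplishment; it does not entail the completed 'painted'.
(c) Not entailed — Desmond opened the envelope, not the floor; the floor belongs to the painting event.
(d) Entailed — the original entails any weakening of itself; this just drops 'slowly' and generalizes the patient.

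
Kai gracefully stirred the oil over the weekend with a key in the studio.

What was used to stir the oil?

a key

'with a key' marks the instrument of the stirring event.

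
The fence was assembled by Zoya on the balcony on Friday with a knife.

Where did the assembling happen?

'on the balcony' marks the location of the assembling event.

on the balcony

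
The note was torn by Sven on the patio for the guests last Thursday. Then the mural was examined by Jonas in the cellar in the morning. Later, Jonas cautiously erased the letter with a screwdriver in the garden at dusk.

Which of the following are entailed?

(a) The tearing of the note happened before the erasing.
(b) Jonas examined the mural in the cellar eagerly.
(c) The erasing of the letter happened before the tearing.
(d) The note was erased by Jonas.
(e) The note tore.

(a), (e)

(a) Entailed — the narrative places the tearing before the erasing.
(b) Not entailed — 'eagerly' adds information not in the original event.
(c) Not entailed — the narrative places the tearing before the erasing, not after.
(d) Not entailed — Jonas erased the letter, not the note; the note belongs to the tearing event.
(e) Entailed — 'Sven tore the note' is causative; it entails the inchoative 'the note tore'.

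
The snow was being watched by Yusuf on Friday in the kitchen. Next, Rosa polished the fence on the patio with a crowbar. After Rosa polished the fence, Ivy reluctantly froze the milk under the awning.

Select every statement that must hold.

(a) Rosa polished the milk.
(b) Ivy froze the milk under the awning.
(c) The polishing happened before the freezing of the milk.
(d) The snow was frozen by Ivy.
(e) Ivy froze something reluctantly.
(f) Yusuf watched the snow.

(a) Not entailed — Rosa polished the fence, not the milk; the milk belongs to the freezing event.
(b) Entailed — dropping 'reluctantly' leaves a sub-description the original still satisfies.
(c) Entailed — the narrative places the polishing before the freezing.
(d) Not entailed — Ivy froze the milk, not the snow; the snow belongs to the watching event.
(e) Entailed — every conjunct here is already in the original freezing event.
(f) Entailed — 'watch' is an activity; 'was watching' entails that some watching happened, so 'watched' holds.

(b), (c), (e), (f)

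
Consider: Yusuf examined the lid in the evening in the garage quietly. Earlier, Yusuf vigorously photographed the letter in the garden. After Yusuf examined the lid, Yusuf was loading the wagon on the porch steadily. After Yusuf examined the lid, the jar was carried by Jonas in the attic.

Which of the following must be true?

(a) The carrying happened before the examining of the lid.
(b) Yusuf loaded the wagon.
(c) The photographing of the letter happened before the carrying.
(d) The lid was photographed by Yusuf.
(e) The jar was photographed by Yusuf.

(a) Not entailed — the narrative places the examining before the carrying, not after.
(b) Not entailed — 'was loading' is progressive on an accomplishment; it does not entail the completed 'loaded'.
(c) Entailed — the narrative places the photographing before the carrying.
(d) Not entailed — Yusuf photographed the letter, not the lid; the lid belongs to the examining event.
(e) Not entailed — Yusuf photographed the letter, not the jar; the jar belongs to the carrying event.

(c)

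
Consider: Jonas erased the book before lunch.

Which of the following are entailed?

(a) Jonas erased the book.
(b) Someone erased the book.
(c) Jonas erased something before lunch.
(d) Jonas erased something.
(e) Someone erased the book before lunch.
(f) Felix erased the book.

(a) Entailed — this follows by dropping conjuncts from the erasing event's description.
(b) Entailed — dropping 'before lunch' and generalizing the agent leaves a sub-description the original still satisfies.
(c) Entailed — the original entails any weakening of itself; this just generalizes the patient.
(d) Entailed — the original entails any weakening of itself; this just drops 'before lunch' and generalizes the patient.
(e) Entailed — every conjunct here is already in the original erasing event.
(f) Not entailed — the passage has Jonas erasing the book, not Felix.

(a), (b), (c), (d), (e)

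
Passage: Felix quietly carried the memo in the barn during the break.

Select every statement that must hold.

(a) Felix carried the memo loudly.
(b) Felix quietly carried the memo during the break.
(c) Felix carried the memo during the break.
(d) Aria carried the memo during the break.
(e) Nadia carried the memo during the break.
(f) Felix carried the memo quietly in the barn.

(b), (c), (f)

(a) Not entailed — 'loudly' adds a manner not in (and inconsistent with) the original.
(b) Entailed — every conjunct here is already in the original carrying event.
(c) Entailed — the original entails any weakening of itself; this just drops 'in the barn', 'quietly'.
(d) Not entailed — the passage has Felix carrying the memo, not Aria.
(e) Not entailed — the passage has Felix carrying the memo, not Nadia.
(f) Entailed — this follows by dropping conjuncts from the carrying event's description.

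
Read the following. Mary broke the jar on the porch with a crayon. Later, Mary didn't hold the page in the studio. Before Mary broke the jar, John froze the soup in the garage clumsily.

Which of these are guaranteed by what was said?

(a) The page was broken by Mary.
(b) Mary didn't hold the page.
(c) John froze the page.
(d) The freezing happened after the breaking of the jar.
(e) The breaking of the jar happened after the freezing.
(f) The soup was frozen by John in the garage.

(a) Not entailed — Mary broke the jar, not the page; the page belongs to the holding event.
(b) Not entailed — dropping 'in the studio' under negation is not valid — the original leaves open that Mary held the page some other way.
(c) Not entailed — John froze the soup, not the page; the page belongs to the holding event.
(d) Not entailed — the narrative places the freezing before the breaking, not after.
(e) Entailed — the narrative places the freezing before the breaking.
(f) Entailed — the original entails any weakening of itself; this just drops 'clumsily'.

(e), (f)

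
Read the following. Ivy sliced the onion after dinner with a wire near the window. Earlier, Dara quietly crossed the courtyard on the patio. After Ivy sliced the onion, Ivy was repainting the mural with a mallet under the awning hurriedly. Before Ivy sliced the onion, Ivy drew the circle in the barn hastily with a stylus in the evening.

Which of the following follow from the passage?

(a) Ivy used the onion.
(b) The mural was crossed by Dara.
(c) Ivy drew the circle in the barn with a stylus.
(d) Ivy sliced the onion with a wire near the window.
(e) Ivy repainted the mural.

(a) Not entailed — the onion is the patient, not an instrument — Ivy used a wire.
(b) Not entailed — Dara crossed the courtyard, not the mural; the mural belongs to the repainting event.
(c) Entailed — the original entails any weakening of itself; this just drops 'in the evening', 'hastily'.
(d) Entailed — this follows by dropping conjuncts from the slicing event's description.
(e) Not entailed — 'was repainting' is progressive on an accomplishment; it does not entail the completed 'repainted'.

(c), (d)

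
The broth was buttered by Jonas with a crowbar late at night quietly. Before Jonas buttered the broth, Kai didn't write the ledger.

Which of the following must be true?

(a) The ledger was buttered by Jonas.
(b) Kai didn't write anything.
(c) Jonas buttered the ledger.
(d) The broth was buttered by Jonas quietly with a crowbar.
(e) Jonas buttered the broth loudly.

(a) Not entailed — Jonas buttered the broth, not the ledger; the ledger belongs to the writing event.
(b) Not entailed — the original only denies this specific event; Kai may have written something else.
(c) Not entailed — Jonas buttered the broth, not the ledger; the ledger belongs to the writing event.
(d) Entailed — dropping 'late at night' leaves a sub-description the original still satisfies.
(e) Not entailed — 'loudly' adds a manner not in (and inconsistent with) the original.

(d)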